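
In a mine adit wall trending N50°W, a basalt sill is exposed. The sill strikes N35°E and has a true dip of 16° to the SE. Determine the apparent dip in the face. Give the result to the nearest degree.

The section lies 85° from the strike.
tan(apparent dip) = tan 16° · sin 85° = 0.2857
α = arctan(0.2857) = 15.94°

16°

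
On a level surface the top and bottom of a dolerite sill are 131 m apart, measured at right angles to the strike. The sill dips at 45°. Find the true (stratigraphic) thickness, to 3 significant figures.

True thickness t = w · sin(dip) = 131 × sin 45°
t = 131 × 0.7071 = 92.631 m

92.6 m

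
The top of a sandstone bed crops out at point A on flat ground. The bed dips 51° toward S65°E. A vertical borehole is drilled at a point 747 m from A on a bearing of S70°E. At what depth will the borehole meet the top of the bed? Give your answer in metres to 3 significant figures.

919 m

The hole lies 5° from the dip direction, so the down-dip offset is 747 × cos 5° = 744.16 m.
Depth = down-dip offset × tan(dip) = 744.16 × tan 51° = 744.16 × 1.2349
Depth = 918.96 m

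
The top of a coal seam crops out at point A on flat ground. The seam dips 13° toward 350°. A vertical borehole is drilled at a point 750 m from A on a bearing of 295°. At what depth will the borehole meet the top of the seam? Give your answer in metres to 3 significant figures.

99.3 m

The hole lies 55° from the dip direction, so the down-dip offset is 750 × cos 55° = 430.18 m.
Depth = down-dip offset × tan(dip) = 430.18 × tan 13° = 430.18 × 0.2309
Depth = 99.32 m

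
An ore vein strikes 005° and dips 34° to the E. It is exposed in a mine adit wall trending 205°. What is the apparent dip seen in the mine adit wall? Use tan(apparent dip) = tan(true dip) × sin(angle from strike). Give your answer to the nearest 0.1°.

Angle between strike (005°) and section (205°): β = 20°.
tan(apparent dip) = tan 34° · sin 20° = 0.2307
apparent dip = arctan 0.2307 = 12.99°

13.0°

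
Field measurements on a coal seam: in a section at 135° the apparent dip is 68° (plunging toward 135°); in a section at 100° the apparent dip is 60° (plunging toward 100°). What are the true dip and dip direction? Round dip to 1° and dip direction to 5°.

Represent each trace as a vector plunging at its apparent dip toward its trend (east-north-up frame): v₁ = (0.265, -0.265, -0.927), v₂ = (0.492, -0.087, -0.866).
Cross product v₁ × v₂ gives the pole to the plane: n ∝ (0.149, -0.227, 0.107).
True dip = arccos(n_z / |n|) = arccos(0.3678) = 68.4°.
Dip direction = azimuth of (n_x, n_y) = atan2(0.149, -0.227) = 147°.

true dip 68°, dip direction 145°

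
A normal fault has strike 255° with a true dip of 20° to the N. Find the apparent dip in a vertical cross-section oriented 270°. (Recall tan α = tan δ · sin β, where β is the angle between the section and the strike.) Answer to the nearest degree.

5°

Angle between strike (255°) and section (270°): β = 15°.
tan α = tan 20° × sin 15° = 0.3640 × 0.2588 = 0.0942
apparent dip = arctan 0.0942 = 5.38°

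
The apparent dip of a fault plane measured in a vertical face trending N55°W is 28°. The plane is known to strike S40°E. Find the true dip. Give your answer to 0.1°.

64.0°

β = acute angle between strike S40°E and section N55°W = 15°.
tan δ = tan α / sin β = tan 28° / sin 15° = 0.5317 / 0.2588 = 2.0544
true dip = arctan 2.0544 = 64.04°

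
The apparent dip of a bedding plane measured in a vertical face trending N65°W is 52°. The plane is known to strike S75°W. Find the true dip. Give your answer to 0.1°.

The section is 40° from the strike.
tan δ = tan α / sin β = tan 52° / sin 40° = 1.2799 / 0.6428 = 1.9912
true dip = arctan 1.9912 = 63.33°

63.3°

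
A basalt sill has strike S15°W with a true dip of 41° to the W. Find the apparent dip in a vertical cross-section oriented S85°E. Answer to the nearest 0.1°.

40.6°

Angle between strike (S15°W) and section (S85°E): β = 80°.
tan α = tan 41° × sin 80° = 0.8693 × 0.9848 = 0.8561
apparent dip = arctan 0.8561 = 40.57°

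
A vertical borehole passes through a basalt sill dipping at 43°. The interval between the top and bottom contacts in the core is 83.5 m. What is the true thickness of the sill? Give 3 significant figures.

True thickness t = h · cos(dip) = 83.5 × cos 43°
t = 83.5 × 0.7314 = 61.068 m

61.1 m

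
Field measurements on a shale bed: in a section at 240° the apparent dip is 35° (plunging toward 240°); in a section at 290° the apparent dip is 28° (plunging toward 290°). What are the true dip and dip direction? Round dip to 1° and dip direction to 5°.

true dip 35°, dip direction 250°

The two traces are lines in the plane: v₁ = (sin 240°·cos 35°, cos 240°·cos 35°, −sin 35°), v₂ = (sin 290°·cos 28°, cos 290°·cos 28°, −sin 28°).
Cross product v₁ × v₂ gives the pole to the plane: n ∝ (-0.365, -0.143, 0.554).
tan δ = √(n_x²+n_y²)/n_z = 0.392/0.554, so δ = 35.3°.
Dip direction = azimuth of (n_x, n_y) = atan2(-0.365, -0.143) = 249°.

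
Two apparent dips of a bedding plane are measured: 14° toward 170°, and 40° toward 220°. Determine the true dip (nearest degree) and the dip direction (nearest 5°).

true dip 43°, dip direction 245°

The two traces are lines in the plane: v₁ = (sin 170°·cos 14°, cos 170°·cos 14°, −sin 14°), v₂ = (sin 220°·cos 40°, cos 220°·cos 40°, −sin 40°).
n = v₁ × v₂ = (-0.472, -0.227, 0.569) (taken with n_z > 0).
tan δ = √(n_x²+n_y²)/n_z = 0.524/0.569, so δ = 42.6°.
The horizontal component of n points toward azimuth atan2(n_x, n_y) = 244°, the dip direction.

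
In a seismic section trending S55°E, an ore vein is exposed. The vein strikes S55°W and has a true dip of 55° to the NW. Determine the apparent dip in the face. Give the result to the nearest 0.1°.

53.3°

The section lies 70° from the strike.
tan α = tan 55° × sin 70° = 1.4281 × 0.9397 = 1.3420
apparent dip = arctan 1.3420 = 53.31°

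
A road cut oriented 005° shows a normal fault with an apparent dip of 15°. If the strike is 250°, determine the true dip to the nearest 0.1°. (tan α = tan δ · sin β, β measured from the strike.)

16.5°

β = acute angle between strike 250° and section 005° = 65°.
tan(true dip) = tan 15° / sin 65° = 0.2956
δ = arctan(0.2956) = 16.47°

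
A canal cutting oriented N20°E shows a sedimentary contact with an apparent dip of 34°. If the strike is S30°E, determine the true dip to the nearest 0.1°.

The section is 50° from the strike.
tan δ = tan α / sin β = tan 34° / sin 50° = 0.6745 / 0.7660 = 0.8805
δ = arctan(0.8805) = 41.36°

41.4°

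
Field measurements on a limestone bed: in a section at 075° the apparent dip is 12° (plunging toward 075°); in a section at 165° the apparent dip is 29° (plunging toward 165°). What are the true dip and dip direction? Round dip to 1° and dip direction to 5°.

true dip 31°, dip direction 145°

The two traces are lines in the plane: v₁ = (sin 75°·cos 12°, cos 75°·cos 12°, −sin 12°), v₂ = (sin 165°·cos 29°, cos 165°·cos 29°, −sin 29°).
The plane normal is n = v₁ × v₂ ∝ (0.298, -0.411, 0.856).
tan δ = √(n_x²+n_y²)/n_z = 0.508/0.856, so δ = 30.7°.
Dip direction = atan2(0.298, -0.411) = 144° (azimuth of n's horizontal projection).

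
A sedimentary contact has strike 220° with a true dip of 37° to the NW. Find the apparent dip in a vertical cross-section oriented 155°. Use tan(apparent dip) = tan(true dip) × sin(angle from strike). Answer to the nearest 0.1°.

The section lies 65° from the strike.
tan(apparent dip) = tan 37° · sin 65° = 0.6830
apparent dip = arctan 0.6830 = 34.33°

34.3°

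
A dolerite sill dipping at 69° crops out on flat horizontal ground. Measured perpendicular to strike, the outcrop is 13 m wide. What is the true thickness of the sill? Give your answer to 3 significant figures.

True thickness t = w · sin(dip) = 13 × sin 69°
t = 13 × 0.9336 = 12.137 m

12.1 m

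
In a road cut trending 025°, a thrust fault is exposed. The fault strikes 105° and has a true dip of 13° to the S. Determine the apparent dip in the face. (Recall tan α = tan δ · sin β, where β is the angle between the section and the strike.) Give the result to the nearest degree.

Angle between strike (105°) and section (025°): β = 80°.
tan α = tan 13° × sin 80° = 0.2309 × 0.9848 = 0.2274
apparent dip = arctan 0.2274 = 12.81°

13°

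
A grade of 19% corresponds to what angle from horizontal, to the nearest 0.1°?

10.8°

tan θ = 19/100 = 0.1900
θ = arctan(0.1900) = 10.76°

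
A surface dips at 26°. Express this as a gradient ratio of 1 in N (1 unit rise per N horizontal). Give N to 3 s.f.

1 : N means tan θ = 1/N, so N = 1/tan 26° = 1/0.4877

1 in 2.05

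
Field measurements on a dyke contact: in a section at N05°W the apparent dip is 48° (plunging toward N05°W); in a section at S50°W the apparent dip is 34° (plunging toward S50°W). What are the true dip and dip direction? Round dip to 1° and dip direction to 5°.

Each apparent-dip line lies in the plane. As unit vectors (x east, y north, z up), v₁ plunges 48°→N05°W and v₂ plunges 34°→S50°W.
Cross product v₁ × v₂ gives the pole to the plane: n ∝ (-0.769, 0.439, 0.454).
tan δ = √(n_x²+n_y²)/n_z = 0.885/0.454, so δ = 62.8°.
The horizontal component of n points toward azimuth atan2(n_x, n_y) = 300°, the dip direction.

true dip 63°, dip direction 300°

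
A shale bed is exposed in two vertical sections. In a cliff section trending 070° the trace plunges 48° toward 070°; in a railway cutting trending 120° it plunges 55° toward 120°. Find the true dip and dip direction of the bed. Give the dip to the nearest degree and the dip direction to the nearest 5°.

Represent each trace as a vector plunging at its apparent dip toward its trend (east-north-up frame): v₁ = (0.629, 0.229, -0.743), v₂ = (0.497, -0.287, -0.819).
Cross product v₁ × v₂ gives the pole to the plane: n ∝ (0.401, -0.146, 0.294).
tan δ = √(n_x²+n_y²)/n_z = 0.426/0.294, so δ = 55.4°.
The horizontal component of n points toward azimuth atan2(n_x, n_y) = 110°, the dip direction.

true dip 55°, dip direction 110°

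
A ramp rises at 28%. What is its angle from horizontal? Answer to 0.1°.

tan θ = 28/100 = 0.2800
θ = arctan(0.2800) = 15.64°

15.6°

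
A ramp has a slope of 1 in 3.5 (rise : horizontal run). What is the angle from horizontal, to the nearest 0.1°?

tan θ = 1/3.5 = 0.2857
θ = arctan(0.2857) = 15.95°

15.9°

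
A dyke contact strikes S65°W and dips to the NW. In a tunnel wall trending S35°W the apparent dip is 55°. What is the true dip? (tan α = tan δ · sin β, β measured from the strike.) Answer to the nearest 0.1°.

70.7°

β = acute angle between strike S65°W and section S35°W = 30°.
tan δ = tan α / sin β = tan 55° / sin 30° = 1.4281 / 0.5000 = 2.8563
true dip = arctan 2.8563 = 70.70°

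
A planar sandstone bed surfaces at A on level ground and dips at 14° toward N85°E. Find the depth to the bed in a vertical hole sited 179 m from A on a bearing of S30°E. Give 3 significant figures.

The hole lies 65° from the dip direction, so the down-dip offset is 179 × cos 65° = 75.65 m.
Depth = down-dip offset × tan(dip) = 75.65 × tan 14° = 75.65 × 0.2493
Depth = 18.86 m

18.9 m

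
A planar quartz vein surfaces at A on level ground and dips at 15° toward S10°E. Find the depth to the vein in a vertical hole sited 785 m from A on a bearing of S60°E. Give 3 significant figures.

135 m

The hole lies 50° from the dip direction, so the down-dip offset is 785 × cos 50° = 504.59 m.
Depth = down-dip offset × tan(dip) = 504.59 × tan 15° = 504.59 × 0.2679
Depth = 135.20 m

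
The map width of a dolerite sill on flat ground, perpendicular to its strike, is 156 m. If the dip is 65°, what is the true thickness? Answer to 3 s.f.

141 m

True thickness t = w · sin(dip) = 156 × sin 65°
t = 156 × 0.9063 = 141.384 m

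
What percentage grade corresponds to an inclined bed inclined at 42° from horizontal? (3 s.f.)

grade % = 100 × tan 42° = 100 × 0.9004

90.0%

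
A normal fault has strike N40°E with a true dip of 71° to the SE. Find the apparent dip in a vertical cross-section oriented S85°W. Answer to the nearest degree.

64°

The strike is N40°E and the section trends S85°W; the acute angle between them is β = 45°.
tan(apparent dip) = tan 71° · sin 45° = 2.0536
α = arctan(2.0536) = 64.04°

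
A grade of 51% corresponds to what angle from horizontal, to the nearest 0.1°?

tan θ = 51/100 = 0.5100
θ = arctan(0.5100) = 27.02°

27.0°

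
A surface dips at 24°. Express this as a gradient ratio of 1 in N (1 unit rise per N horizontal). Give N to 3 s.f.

1 : N means tan θ = 1/N, so N = 1/tan 24° = 1/0.4452

1 in 2.25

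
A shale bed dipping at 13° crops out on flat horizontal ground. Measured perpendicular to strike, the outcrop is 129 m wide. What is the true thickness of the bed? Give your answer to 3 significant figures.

29.0 m

True thickness t = w · sin(dip) = 129 × sin 13°
t = 129 × 0.2250 = 29.019 m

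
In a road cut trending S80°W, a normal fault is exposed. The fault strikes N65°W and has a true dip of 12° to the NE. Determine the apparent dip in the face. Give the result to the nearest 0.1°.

7.0°

The strike is N65°W and the section trends S80°W; the acute angle between them is β = 35°.
tan(apparent dip) = tan 12° · sin 35° = 0.1219
α = arctan(0.1219) = 6.95°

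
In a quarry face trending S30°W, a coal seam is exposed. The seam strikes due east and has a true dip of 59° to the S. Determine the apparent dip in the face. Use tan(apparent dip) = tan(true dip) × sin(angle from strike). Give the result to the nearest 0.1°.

The section lies 60° from the strike.
tan(apparent dip) = tan 59° · sin 60° = 1.4413
apparent dip = arctan 1.4413 = 55.25°

55.2°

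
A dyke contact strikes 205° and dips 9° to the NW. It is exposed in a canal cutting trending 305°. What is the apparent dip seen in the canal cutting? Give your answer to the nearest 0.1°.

8.9°

Angle between strike (205°) and section (305°): β = 80°.
tan(apparent dip) = tan 9° · sin 80° = 0.1560
apparent dip = arctan 0.1560 = 8.87°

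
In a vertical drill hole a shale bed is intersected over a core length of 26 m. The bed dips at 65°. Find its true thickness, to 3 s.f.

True thickness t = h · cos(dip) = 26 × cos 65°
t = 26 × 0.4226 = 10.988 m

11.0 m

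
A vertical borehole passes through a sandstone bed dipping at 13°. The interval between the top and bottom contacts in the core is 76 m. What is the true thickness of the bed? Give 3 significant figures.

74.1 m

True thickness t = h · cos(dip) = 76 × cos 13°
t = 76 × 0.9744 = 74.052 m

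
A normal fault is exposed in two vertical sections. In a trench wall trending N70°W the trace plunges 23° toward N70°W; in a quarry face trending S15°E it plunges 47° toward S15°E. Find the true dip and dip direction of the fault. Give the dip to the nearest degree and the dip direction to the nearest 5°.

Represent each trace as a vector plunging at its apparent dip toward its trend (east-north-up frame): v₁ = (-0.865, 0.315, -0.391), v₂ = (0.177, -0.659, -0.731).
Cross product v₁ × v₂ gives the pole to the plane: n ∝ (-0.488, -0.702, 0.514).
Dip δ = arctan(|n_h|/n_z) = arctan(0.854/0.514) = 59.0°.
Dip direction = azimuth of (n_x, n_y) = atan2(-0.488, -0.702) = 215°.

true dip 59°, dip direction 215°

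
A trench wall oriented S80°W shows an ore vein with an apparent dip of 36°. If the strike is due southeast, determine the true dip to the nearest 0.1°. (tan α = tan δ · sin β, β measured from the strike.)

The section is 55° from the strike.
tan(true dip) = tan 36° / sin 55° = 0.8869
δ = arctan(0.8869) = 41.57°

41.6°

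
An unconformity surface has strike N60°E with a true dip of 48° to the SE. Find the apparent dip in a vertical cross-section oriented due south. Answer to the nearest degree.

The strike is N60°E and the section trends due south; the acute angle between them is β = 60°.
tan α = tan 48° × sin 60° = 1.1106 × 0.8660 = 0.9618
apparent dip = arctan 0.9618 = 43.89°

44°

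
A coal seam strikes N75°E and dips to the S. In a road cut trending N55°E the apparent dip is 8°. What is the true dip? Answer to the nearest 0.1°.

The section is 20° from the strike.
tan δ = tan α / sin β = tan 8° / sin 20° = 0.1405 / 0.3420 = 0.4109
true dip = arctan 0.4109 = 22.34°

22.3°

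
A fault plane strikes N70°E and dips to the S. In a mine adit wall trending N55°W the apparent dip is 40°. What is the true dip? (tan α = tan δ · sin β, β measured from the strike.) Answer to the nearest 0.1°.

45.7°

β = acute angle between strike N70°E and section N55°W = 55°.
tan(true dip) = tan 40° / sin 55° = 1.0244
true dip = arctan 1.0244 = 45.69°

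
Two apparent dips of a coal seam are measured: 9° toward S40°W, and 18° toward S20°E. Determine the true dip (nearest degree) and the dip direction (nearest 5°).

Each apparent-dip line lies in the plane. As unit vectors (x east, y north, z up), v₁ plunges 9°→S40°W and v₂ plunges 18°→S20°E.
n = v₁ × v₂ = (0.094, -0.247, 0.813) (taken with n_z > 0).
tan δ = √(n_x²+n_y²)/n_z = 0.264/0.813, so δ = 18.0°.
The horizontal component of n points toward azimuth atan2(n_x, n_y) = 159°, the dip direction.

true dip 18°, dip direction 160°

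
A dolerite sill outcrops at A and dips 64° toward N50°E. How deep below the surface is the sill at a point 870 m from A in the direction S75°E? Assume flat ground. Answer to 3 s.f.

The hole lies 55° from the dip direction, so the down-dip offset is 870 × cos 55° = 499.01 m.
Depth = down-dip offset × tan(dip) = 499.01 × tan 64° = 499.01 × 2.0503
Depth = 1023.13 m

1020 m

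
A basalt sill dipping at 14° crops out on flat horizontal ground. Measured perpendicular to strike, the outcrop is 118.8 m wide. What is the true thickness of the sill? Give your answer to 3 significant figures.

True thickness t = w · sin(dip) = 118.8 × sin 14°
t = 118.8 × 0.2419 = 28.740 m

28.7 m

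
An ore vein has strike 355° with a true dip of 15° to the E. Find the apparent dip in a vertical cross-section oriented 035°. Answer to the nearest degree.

10°

Angle between strike (355°) and section (035°): β = 40°.
tan α = tan 15° × sin 40° = 0.2679 × 0.6428 = 0.1722
apparent dip = arctan 0.1722 = 9.77°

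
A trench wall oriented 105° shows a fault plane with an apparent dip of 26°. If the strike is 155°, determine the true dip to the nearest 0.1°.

32.5°

The section is 50° from the strike.
tan δ = tan α / sin β = tan 26° / sin 50° = 0.4877 / 0.7660 = 0.6367
δ = arctan(0.6367) = 32.48°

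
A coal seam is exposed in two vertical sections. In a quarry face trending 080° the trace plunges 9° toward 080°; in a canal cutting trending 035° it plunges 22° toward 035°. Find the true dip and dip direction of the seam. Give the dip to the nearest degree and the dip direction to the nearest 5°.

true dip 24°, dip direction 010°

Represent each trace as a vector plunging at its apparent dip toward its trend (east-north-up frame): v₁ = (0.973, 0.172, -0.156), v₂ = (0.532, 0.760, -0.375).
Cross product v₁ × v₂ gives the pole to the plane: n ∝ (0.055, 0.281, 0.648).
tan δ = √(n_x²+n_y²)/n_z = 0.286/0.648, so δ = 23.9°.
The horizontal component of n points toward azimuth atan2(n_x, n_y) = 11°, the dip direction.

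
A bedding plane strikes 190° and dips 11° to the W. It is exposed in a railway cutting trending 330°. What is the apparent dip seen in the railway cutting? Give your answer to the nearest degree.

The strike is 190° and the section trends 330°; the acute angle between them is β = 40°.
tan α = tan 11° × sin 40° = 0.1944 × 0.6428 = 0.1249
apparent dip = arctan 0.1249 = 7.12°

7°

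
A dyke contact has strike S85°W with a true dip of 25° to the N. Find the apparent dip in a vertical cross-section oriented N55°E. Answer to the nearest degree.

The section lies 30° from the strike.
tan(apparent dip) = tan 25° · sin 30° = 0.2332
α = arctan(0.2332) = 13.12°

13°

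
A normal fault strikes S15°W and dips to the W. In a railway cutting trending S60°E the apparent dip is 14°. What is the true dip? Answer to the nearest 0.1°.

14.5°

The section is 75° from the strike.
tan δ = tan α / sin β = tan 14° / sin 75° = 0.2493 / 0.9659 = 0.2581
δ = arctan(0.2581) = 14.47°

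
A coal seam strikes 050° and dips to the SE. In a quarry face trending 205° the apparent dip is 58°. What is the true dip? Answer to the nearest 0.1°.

75.2°

β = acute angle between strike 050° and section 205° = 25°.
tan(true dip) = tan 58° / sin 25° = 3.7867
δ = arctan(3.7867) = 75.21°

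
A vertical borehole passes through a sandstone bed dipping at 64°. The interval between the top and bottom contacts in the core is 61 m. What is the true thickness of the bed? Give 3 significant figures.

True thickness t = h · cos(dip) = 61 × cos 64°
t = 61 × 0.4384 = 26.741 m

26.7 m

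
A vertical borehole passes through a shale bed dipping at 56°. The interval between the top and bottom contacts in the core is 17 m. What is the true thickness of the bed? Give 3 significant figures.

True thickness t = h · cos(dip) = 17 × cos 56°
t = 17 × 0.5592 = 9.506 m

9.51 m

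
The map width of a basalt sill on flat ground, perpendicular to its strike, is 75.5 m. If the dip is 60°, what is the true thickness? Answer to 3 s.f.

True thickness t = w · sin(dip) = 75.5 × sin 60°
t = 75.5 × 0.8660 = 65.385 m

65.4 m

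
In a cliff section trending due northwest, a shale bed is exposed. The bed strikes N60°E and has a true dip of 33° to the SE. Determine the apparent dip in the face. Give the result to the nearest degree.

The strike is N60°E and the section trends due northwest; the acute angle between them is β = 75°.
tan α = tan 33° × sin 75° = 0.6494 × 0.9659 = 0.6273
apparent dip = arctan 0.6273 = 32.10°

32°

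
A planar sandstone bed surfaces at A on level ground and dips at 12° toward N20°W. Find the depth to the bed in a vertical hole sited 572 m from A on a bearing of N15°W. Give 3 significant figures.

121 m

The hole lies 5° from the dip direction, so the down-dip offset is 572 × cos 5° = 569.82 m.
Depth = down-dip offset × tan(dip) = 569.82 × tan 12° = 569.82 × 0.2126
Depth = 121.12 m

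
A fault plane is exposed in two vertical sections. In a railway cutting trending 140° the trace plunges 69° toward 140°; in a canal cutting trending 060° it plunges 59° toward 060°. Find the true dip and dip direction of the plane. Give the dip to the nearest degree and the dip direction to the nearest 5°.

true dip 71°, dip direction 115°

Each apparent-dip line lies in the plane. As unit vectors (x east, y north, z up), v₁ plunges 69°→140° and v₂ plunges 59°→060°.
n = v₁ × v₂ = (0.476, -0.219, 0.182) (taken with n_z > 0).
Dip δ = arctan(|n_h|/n_z) = arctan(0.524/0.182) = 70.9°.
Dip direction = atan2(0.476, -0.219) = 115° (azimuth of n's horizontal projection).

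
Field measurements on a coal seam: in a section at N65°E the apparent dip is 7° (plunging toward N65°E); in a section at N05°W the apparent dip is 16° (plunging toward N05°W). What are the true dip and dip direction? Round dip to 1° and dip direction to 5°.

true dip 16°, dip direction 000°

Represent each trace as a vector plunging at its apparent dip toward its trend (east-north-up frame): v₁ = (0.900, 0.419, -0.122), v₂ = (-0.084, 0.958, -0.276).
The plane normal is n = v₁ × v₂ ∝ (0.001, 0.258, 0.897).
True dip = arccos(n_z / |n|) = arccos(0.9610) = 16.1°.
The horizontal component of n points toward azimuth atan2(n_x, n_y) = 0°, the dip direction.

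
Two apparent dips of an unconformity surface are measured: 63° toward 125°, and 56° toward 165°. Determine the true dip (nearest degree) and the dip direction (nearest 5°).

true dip 63°, dip direction 125°

Represent each trace as a vector plunging at its apparent dip toward its trend (east-north-up frame): v₁ = (0.372, -0.260, -0.891), v₂ = (0.145, -0.540, -0.829).
Cross product v₁ × v₂ gives the pole to the plane: n ∝ (0.265, -0.179, 0.163).
Dip δ = arctan(|n_h|/n_z) = arctan(0.320/0.163) = 63.0°.
The horizontal component of n points toward azimuth atan2(n_x, n_y) = 124°, the dip direction.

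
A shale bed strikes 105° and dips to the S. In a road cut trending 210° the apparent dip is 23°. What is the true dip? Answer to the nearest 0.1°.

23.7°

β = acute angle between strike 105° and section 210° = 75°.
tan δ = tan α / sin β = tan 23° / sin 75° = 0.4245 / 0.9659 = 0.4394
true dip = arctan 0.4394 = 23.72°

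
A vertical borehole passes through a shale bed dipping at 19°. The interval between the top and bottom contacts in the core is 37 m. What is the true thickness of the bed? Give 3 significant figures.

True thickness t = h · cos(dip) = 37 × cos 19°
t = 37 × 0.9455 = 34.984 m

35.0 m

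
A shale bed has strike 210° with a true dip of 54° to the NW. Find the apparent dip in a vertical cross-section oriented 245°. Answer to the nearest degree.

38°

Angle between strike (210°) and section (245°): β = 35°.
tan(apparent dip) = tan 54° · sin 35° = 0.7895
apparent dip = arctan 0.7895 = 38.29°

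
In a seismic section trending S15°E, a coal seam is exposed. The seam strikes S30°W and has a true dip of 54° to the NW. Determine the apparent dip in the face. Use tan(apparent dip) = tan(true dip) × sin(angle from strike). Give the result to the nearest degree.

Angle between strike (S30°W) and section (S15°E): β = 45°.
tan α = tan 54° × sin 45° = 1.3764 × 0.7071 = 0.9732
α = arctan(0.9732) = 44.22°

44°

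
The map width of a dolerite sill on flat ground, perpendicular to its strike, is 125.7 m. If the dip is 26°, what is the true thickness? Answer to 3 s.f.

55.1 m

True thickness t = w · sin(dip) = 125.7 × sin 26°
t = 125.7 × 0.4384 = 55.103 m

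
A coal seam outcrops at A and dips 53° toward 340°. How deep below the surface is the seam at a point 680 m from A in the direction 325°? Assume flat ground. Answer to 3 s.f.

The hole lies 15° from the dip direction, so the down-dip offset is 680 × cos 15° = 656.83 m.
Depth = down-dip offset × tan(dip) = 656.83 × tan 53° = 656.83 × 1.3270
Depth = 871.64 m

872 m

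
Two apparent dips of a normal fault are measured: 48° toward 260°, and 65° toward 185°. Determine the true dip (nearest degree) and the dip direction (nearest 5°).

Represent each trace as a vector plunging at its apparent dip toward its trend (east-north-up frame): v₁ = (-0.659, -0.116, -0.743), v₂ = (-0.037, -0.421, -0.906).
Cross product v₁ × v₂ gives the pole to the plane: n ∝ (-0.208, -0.570, 0.273).
Dip δ = arctan(|n_h|/n_z) = arctan(0.606/0.273) = 65.8°.
Dip direction = atan2(-0.208, -0.570) = 200° (azimuth of n's horizontal projection).

true dip 66°, dip direction 200°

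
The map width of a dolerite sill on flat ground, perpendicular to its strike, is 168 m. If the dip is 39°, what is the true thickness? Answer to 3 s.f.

True thickness t = w · sin(dip) = 168 × sin 39°
t = 168 × 0.6293 = 105.726 m

106 m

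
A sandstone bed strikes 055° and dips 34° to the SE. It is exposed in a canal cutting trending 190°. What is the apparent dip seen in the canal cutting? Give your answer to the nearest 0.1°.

The strike is 055° and the section trends 190°; the acute angle between them is β = 45°.
tan(apparent dip) = tan 34° · sin 45° = 0.4769
apparent dip = arctan 0.4769 = 25.50°

25.5°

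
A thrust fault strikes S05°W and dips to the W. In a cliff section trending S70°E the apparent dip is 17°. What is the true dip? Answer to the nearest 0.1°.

The section is 75° from the strike.
tan δ = tan α / sin β = tan 17° / sin 75° = 0.3057 / 0.9659 = 0.3165
true dip = arctan 0.3165 = 17.56°

17.6°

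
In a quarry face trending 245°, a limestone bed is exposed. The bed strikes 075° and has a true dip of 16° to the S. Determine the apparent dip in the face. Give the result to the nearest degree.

The strike is 075° and the section trends 245°; the acute angle between them is β = 10°.
tan(apparent dip) = tan 16° · sin 10° = 0.0498
α = arctan(0.0498) = 2.85°

3°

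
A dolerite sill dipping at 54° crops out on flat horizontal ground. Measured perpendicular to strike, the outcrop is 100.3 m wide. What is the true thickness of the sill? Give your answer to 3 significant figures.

True thickness t = w · sin(dip) = 100.3 × sin 54°
t = 100.3 × 0.8090 = 81.144 m

81.1 m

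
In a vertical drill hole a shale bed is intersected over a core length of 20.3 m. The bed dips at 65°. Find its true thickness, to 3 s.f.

8.58 m

True thickness t = h · cos(dip) = 20.3 × cos 65°
t = 20.3 × 0.4226 = 8.579 m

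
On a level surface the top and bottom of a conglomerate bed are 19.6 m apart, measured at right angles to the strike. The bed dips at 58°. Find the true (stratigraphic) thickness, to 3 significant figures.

True thickness t = w · sin(dip) = 19.6 × sin 58°
t = 19.6 × 0.8480 = 16.622 m

16.6 m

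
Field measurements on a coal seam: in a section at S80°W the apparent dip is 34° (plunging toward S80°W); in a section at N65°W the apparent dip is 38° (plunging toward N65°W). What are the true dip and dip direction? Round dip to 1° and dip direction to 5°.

The two traces are lines in the plane: v₁ = (sin 260°·cos 34°, cos 260°·cos 34°, −sin 34°), v₂ = (sin 295°·cos 38°, cos 295°·cos 38°, −sin 38°).
n = v₁ × v₂ = (-0.275, 0.103, 0.375) (taken with n_z > 0).
True dip = arccos(n_z / |n|) = arccos(0.7871) = 38.1°.
Dip direction = atan2(-0.275, 0.103) = 291° (azimuth of n's horizontal projection).

true dip 38°, dip direction 290°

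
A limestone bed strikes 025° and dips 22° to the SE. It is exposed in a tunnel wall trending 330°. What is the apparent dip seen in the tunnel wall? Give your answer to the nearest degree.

The strike is 025° and the section trends 330°; the acute angle between them is β = 55°.
tan α = tan 22° × sin 55° = 0.4040 × 0.8192 = 0.3310
apparent dip = arctan 0.3310 = 18.31°

18°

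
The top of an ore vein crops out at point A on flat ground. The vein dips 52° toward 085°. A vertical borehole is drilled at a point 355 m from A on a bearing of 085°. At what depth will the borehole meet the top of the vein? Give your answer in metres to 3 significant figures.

454 m

The hole is directly down-dip from the outcrop, so the down-dip offset is 355 m.
Depth = down-dip offset × tan(dip) = 355.00 × tan 52° = 355.00 × 1.2799
Depth = 454.38 m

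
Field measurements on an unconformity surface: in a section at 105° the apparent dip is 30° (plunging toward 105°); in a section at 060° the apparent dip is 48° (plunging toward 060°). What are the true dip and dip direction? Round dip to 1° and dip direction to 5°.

true dip 49°, dip direction 045°

The two traces are lines in the plane: v₁ = (sin 105°·cos 30°, cos 105°·cos 30°, −sin 30°), v₂ = (sin 60°·cos 48°, cos 60°·cos 48°, −sin 48°).
The plane normal is n = v₁ × v₂ ∝ (0.334, 0.332, 0.410).
tan δ = √(n_x²+n_y²)/n_z = 0.471/0.410, so δ = 49.0°.
The horizontal component of n points toward azimuth atan2(n_x, n_y) = 45°, the dip direction.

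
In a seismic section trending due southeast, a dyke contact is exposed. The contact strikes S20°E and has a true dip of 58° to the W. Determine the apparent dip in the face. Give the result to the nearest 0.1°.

34.1°

The section lies 25° from the strike.
tan(apparent dip) = tan 58° · sin 25° = 0.6763
α = arctan(0.6763) = 34.07°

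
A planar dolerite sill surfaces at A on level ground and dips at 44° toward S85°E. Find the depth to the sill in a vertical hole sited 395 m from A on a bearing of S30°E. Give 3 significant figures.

The hole lies 55° from the dip direction, so the down-dip offset is 395 × cos 55° = 226.56 m.
Depth = down-dip offset × tan(dip) = 226.56 × tan 44° = 226.56 × 0.9657
Depth = 218.79 m

219 m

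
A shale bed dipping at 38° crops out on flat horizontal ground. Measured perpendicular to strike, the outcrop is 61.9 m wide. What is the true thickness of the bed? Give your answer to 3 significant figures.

38.1 m

True thickness t = w · sin(dip) = 61.9 × sin 38°
t = 61.9 × 0.6157 = 38.109 m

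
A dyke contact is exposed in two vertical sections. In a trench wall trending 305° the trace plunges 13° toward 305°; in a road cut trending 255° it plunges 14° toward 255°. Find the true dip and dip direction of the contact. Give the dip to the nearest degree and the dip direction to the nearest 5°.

true dip 15°, dip direction 275°

Each apparent-dip line lies in the plane. As unit vectors (x east, y north, z up), v₁ plunges 13°→305° and v₂ plunges 14°→255°.
Cross product v₁ × v₂ gives the pole to the plane: n ∝ (-0.192, 0.018, 0.724).
Dip δ = arctan(|n_h|/n_z) = arctan(0.193/0.724) = 14.9°.
Dip direction = azimuth of (n_x, n_y) = atan2(-0.192, 0.018) = 275°.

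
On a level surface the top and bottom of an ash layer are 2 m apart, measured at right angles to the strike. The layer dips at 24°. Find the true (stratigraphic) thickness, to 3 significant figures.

0.813 m

True thickness t = w · sin(dip) = 2 × sin 24°
t = 2 × 0.4067 = 0.813 m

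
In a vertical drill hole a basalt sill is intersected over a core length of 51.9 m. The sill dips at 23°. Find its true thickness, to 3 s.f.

47.8 m

True thickness t = h · cos(dip) = 51.9 × cos 23°
t = 51.9 × 0.9205 = 47.774 m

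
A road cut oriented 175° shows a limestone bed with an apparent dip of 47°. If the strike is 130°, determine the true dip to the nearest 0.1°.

56.6°

β = acute angle between strike 130° and section 175° = 45°.
tan δ = tan α / sin β = tan 47° / sin 45° = 1.0724 / 0.7071 = 1.5166
true dip = arctan 1.5166 = 56.60°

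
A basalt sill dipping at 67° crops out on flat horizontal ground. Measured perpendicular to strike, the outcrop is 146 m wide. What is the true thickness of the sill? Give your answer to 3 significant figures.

134 m

True thickness t = w · sin(dip) = 146 × sin 67°
t = 146 × 0.9205 = 134.394 m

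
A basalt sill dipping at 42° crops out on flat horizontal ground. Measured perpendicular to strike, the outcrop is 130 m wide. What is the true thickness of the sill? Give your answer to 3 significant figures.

87.0 m

True thickness t = w · sin(dip) = 130 × sin 42°
t = 130 × 0.6691 = 86.987 m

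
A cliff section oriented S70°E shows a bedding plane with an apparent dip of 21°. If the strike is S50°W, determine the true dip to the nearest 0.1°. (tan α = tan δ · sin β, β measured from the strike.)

23.9°

The section is 60° from the strike.
tan δ = tan α / sin β = tan 21° / sin 60° = 0.3839 / 0.8660 = 0.4432
true dip = arctan 0.4432 = 23.91°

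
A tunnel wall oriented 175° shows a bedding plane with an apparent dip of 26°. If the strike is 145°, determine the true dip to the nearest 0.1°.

44.3°

The section is 30° from the strike.
tan(true dip) = tan 26° / sin 30° = 0.9755
δ = arctan(0.9755) = 44.29°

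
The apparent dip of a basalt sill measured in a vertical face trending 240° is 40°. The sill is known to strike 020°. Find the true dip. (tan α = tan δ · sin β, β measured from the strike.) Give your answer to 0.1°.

β = acute angle between strike 020° and section 240° = 40°.
tan δ = tan α / sin β = tan 40° / sin 40° = 0.8391 / 0.6428 = 1.3054
δ = arctan(1.3054) = 52.55°

52.5°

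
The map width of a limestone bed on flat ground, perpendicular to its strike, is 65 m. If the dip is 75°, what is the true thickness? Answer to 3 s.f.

62.8 m

True thickness t = w · sin(dip) = 65 × sin 75°
t = 65 × 0.9659 = 62.785 m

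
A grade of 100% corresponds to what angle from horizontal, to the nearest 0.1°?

45.0°

tan θ = 100/100 = 1.0000
θ = arctan(1.0000) = 45.00°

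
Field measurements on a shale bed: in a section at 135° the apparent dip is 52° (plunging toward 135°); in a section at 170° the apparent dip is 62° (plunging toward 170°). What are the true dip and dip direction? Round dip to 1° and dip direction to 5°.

Each apparent-dip line lies in the plane. As unit vectors (x east, y north, z up), v₁ plunges 52°→135° and v₂ plunges 62°→170°.
The plane normal is n = v₁ × v₂ ∝ (-0.020, -0.320, 0.166).
Dip δ = arctan(|n_h|/n_z) = arctan(0.321/0.166) = 62.7°.
Dip direction = atan2(-0.020, -0.320) = 184° (azimuth of n's horizontal projection).

true dip 63°, dip direction 185°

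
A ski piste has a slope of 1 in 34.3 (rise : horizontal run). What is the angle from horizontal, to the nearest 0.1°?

tan θ = 1/34.3 = 0.0292
θ = arctan(0.0292) = 1.67°

1.7°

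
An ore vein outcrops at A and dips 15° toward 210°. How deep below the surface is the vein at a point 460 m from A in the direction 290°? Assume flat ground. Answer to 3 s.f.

21.4 m

The hole lies 80° from the dip direction, so the down-dip offset is 460 × cos 80° = 79.88 m.
Depth = down-dip offset × tan(dip) = 79.88 × tan 15° = 79.88 × 0.2679
Depth = 21.40 m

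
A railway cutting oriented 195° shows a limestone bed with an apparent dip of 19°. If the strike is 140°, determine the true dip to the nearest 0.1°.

The section is 55° from the strike.
tan(true dip) = tan 19° / sin 55° = 0.4203
δ = arctan(0.4203) = 22.80°

22.8°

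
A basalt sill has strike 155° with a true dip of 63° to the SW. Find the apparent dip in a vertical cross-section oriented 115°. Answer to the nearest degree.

52°

The strike is 155° and the section trends 115°; the acute angle between them is β = 40°.
tan α = tan 63° × sin 40° = 1.9626 × 0.6428 = 1.2615
apparent dip = arctan 1.2615 = 51.60°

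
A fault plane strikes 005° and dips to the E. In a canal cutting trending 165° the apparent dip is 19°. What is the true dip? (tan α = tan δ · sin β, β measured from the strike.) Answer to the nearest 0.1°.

The section is 20° from the strike.
tan δ = tan α / sin β = tan 19° / sin 20° = 0.3443 / 0.3420 = 1.0067
δ = arctan(1.0067) = 45.19°

45.2°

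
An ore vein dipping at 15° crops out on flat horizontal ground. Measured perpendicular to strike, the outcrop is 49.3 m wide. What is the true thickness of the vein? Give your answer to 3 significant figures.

12.8 m

True thickness t = w · sin(dip) = 49.3 × sin 15°
t = 49.3 × 0.2588 = 12.760 m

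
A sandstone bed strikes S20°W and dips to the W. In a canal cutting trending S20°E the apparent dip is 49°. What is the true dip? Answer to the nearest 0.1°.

The section is 40° from the strike.
tan δ = tan α / sin β = tan 49° / sin 40° = 1.1504 / 0.6428 = 1.7897
true dip = arctan 1.7897 = 60.80°

60.8°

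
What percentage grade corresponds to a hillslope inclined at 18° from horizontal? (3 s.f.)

32.5%

grade % = 100 × tan 18° = 100 × 0.3249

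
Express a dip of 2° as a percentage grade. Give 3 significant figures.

3.49%

grade % = 100 × tan 2° = 100 × 0.0349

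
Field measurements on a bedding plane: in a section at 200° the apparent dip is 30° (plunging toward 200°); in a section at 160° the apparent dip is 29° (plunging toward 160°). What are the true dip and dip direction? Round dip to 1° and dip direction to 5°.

true dip 31°, dip direction 185°

The two traces are lines in the plane: v₁ = (sin 200°·cos 30°, cos 200°·cos 30°, −sin 30°), v₂ = (sin 160°·cos 29°, cos 160°·cos 29°, −sin 29°).
n = v₁ × v₂ = (-0.016, -0.293, 0.487) (taken with n_z > 0).
tan δ = √(n_x²+n_y²)/n_z = 0.294/0.487, so δ = 31.1°.
The horizontal component of n points toward azimuth atan2(n_x, n_y) = 183°, the dip direction.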